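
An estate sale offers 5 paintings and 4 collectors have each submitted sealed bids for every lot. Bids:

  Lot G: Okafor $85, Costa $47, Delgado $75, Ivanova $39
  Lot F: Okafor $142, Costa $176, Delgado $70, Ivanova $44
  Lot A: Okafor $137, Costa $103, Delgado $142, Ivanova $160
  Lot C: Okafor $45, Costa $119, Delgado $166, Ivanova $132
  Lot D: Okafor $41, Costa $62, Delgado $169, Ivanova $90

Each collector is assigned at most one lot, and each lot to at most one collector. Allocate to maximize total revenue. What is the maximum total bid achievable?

Optimal: Okafor→Lot A ($137), Costa→Lot F ($176), Delgado→Lot D ($169), Ivanova→Lot C ($132) — total 137+176+169+132 = $614.
Checked against all permutations: $614 is optimal.

Maximum total: $614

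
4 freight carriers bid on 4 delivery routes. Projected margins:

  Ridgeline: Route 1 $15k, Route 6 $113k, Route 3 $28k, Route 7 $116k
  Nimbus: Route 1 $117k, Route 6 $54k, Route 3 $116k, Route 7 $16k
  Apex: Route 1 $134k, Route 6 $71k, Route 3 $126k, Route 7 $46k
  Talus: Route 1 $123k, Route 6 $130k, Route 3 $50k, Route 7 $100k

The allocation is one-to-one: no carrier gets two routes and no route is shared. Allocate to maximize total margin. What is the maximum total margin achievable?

Max total: $496k

Optimal: Ridgeline→Route 7 ($116k), Nimbus→Route 3 ($116k), Apex→Route 1 ($134k), Talus→Route 6 ($130k) — total 116+116+134+130 = $496k.
Row-greedy (each carrier in turn takes its best remaining route) gives $489k, worse by 7.
Checked against all permutations: $496k is optimal.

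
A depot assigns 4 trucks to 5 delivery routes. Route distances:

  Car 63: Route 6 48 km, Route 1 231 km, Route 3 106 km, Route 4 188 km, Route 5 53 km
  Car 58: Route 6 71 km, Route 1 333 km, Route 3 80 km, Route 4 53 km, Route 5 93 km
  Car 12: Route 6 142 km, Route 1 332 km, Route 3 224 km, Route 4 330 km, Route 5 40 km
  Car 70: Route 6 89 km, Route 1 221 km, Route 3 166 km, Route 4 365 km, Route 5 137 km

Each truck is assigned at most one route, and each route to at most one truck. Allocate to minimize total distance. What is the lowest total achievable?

Minimum total: 288 km

This is the linear assignment problem.
Optimal: Car 63→Route 3 (106 km), Car 58→Route 4 (53 km), Car 12→Route 5 (40 km), Car 70→Route 6 (89 km) — total 106+53+40+89 = 288 km.
Row-greedy (each truck in turn takes its cheapest remaining route) gives 307 km, worse by 19.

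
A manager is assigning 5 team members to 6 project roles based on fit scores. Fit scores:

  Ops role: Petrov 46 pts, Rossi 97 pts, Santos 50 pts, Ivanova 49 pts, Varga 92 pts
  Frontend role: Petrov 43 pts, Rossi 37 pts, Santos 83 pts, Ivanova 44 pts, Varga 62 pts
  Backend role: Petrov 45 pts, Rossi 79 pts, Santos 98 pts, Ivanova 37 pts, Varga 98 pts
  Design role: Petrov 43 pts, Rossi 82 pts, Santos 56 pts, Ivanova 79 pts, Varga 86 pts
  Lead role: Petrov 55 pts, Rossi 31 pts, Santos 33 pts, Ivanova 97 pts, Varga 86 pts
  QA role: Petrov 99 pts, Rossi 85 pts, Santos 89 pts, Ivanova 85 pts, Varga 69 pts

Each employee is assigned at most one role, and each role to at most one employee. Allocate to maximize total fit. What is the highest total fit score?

This is a one-to-one assignment (maximum-weight bipartite matching).
Optimal: Petrov→QA role (99 pts), Rossi→Ops role (97 pts), Santos→Backend role (98 pts), Ivanova→Lead role (97 pts), Varga→Design role (86 pts) — total 99+97+98+97+86 = 477 pts.
Column-greedy (each role in turn goes to its best remaining employee) gives 412 pts, worse by 65.
Next-best assignment: Petrov→QA role, Rossi→Ops role, Santos→Frontend role, Ivanova→Lead role, Varga→Backend role = 474 pts.

Maximum total: 477 pts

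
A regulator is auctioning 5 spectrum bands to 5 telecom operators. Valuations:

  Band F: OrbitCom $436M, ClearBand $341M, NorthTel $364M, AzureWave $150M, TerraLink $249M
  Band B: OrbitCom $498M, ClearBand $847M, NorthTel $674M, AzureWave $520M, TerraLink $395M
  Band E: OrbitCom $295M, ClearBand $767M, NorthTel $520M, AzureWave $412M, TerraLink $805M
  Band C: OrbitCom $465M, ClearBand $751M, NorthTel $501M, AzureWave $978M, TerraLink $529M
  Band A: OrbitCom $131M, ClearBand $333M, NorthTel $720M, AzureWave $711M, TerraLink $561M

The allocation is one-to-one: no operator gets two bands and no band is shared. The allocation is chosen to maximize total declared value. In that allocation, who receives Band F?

OrbitCom receives Band F.

This is a one-to-one assignment (maximum-weight bipartite matching).
Optimal: OrbitCom→Band F ($436M), ClearBand→Band B ($847M), NorthTel→Band A ($720M), AzureWave→Band C ($978M), TerraLink→Band E ($805M) — total 436+847+720+978+805 = $3786M.
Row-greedy (each operator in turn takes its best remaining band) gives $3212M, worse by 574.
Next-best assignment: OrbitCom→Band F, ClearBand→Band E, NorthTel→Band B, AzureWave→Band C, TerraLink→Band A = $3416M.
OrbitCom's own top band is Band B ($498M), but forcing OrbitCom→Band B and reassigning the rest optimally gives only $3342M — worse by 444.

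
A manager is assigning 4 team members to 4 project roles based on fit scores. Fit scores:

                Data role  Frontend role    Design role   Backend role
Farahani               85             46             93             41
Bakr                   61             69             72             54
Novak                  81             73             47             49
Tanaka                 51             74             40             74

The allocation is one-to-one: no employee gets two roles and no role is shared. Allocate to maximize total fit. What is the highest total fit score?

Max total: 317 pts

Optimal: Farahani→Design role (93 pts), Bakr→Frontend role (69 pts), Novak→Data role (81 pts), Tanaka→Backend role (74 pts) — total 93+69+81+74 = 317 pts.
Max-entry greedy (repeatedly take the single best remaining cell) gives 302 pts, worse by 15.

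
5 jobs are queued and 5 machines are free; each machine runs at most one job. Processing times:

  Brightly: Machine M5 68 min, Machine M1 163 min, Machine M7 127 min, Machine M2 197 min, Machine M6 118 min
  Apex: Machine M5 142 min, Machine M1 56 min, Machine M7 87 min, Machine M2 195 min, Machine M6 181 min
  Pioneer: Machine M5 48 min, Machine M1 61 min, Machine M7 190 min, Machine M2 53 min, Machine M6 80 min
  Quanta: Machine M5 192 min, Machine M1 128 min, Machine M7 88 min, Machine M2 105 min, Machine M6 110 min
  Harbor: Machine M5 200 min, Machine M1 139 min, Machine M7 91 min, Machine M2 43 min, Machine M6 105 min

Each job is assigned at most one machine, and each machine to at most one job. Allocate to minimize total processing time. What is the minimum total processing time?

Optimal: Brightly→Machine M5 (68 min), Apex→Machine M1 (56 min), Pioneer→Machine M6 (80 min), Quanta→Machine M7 (88 min), Harbor→Machine M2 (43 min) — total 68+56+80+88+43 = 335 min.
Column-greedy (each machine in turn goes to its cheapest remaining job) gives 353 min, worse by 18.
Next-best assignment: Brightly→Machine M6, Apex→Machine M1, Pioneer→Machine M5, Quanta→Machine M7, Harbor→Machine M2 = 353 min.

Min total: 335 min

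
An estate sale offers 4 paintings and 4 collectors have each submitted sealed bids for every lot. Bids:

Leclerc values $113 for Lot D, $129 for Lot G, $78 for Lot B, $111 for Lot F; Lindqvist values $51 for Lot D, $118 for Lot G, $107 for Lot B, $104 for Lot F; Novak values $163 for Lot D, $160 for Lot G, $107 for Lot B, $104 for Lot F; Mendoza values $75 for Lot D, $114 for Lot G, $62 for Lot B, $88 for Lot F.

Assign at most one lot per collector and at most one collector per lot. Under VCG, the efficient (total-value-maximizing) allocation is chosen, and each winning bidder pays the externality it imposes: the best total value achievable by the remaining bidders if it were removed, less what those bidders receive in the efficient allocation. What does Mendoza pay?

Mendoza pays $18.

Efficient allocation: Leclerc→Lot F ($111), Lindqvist→Lot B ($107), Novak→Lot D ($163), Mendoza→Lot G ($114); total welfare W = $495.
Mendoza receives Lot G at value $114, so the others get W − 114 = $381.
Without Mendoza: best allocation of the remaining 3 bidders over all 4 lots is Leclerc→Lot G ($129), Lindqvist→Lot B ($107), Novak→Lot D ($163), total $399.
VCG payment = (others' best without Mendoza) − (others' welfare with Mendoza) = 399 − 381 = $18.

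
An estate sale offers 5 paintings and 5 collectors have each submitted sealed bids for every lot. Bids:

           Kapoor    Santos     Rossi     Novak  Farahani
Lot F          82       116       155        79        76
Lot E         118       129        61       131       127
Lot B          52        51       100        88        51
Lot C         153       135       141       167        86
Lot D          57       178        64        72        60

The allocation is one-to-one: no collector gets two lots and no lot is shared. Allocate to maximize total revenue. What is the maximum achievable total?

This is the linear assignment problem.
Optimal: Kapoor→Lot C ($153), Santos→Lot D ($178), Rossi→Lot F ($155), Novak→Lot B ($88), Farahani→Lot E ($127) — total 153+178+155+88+127 = $701.
Max-entry greedy (repeatedly take the single best remaining cell) gives $679, worse by 22.

Maximum total: $701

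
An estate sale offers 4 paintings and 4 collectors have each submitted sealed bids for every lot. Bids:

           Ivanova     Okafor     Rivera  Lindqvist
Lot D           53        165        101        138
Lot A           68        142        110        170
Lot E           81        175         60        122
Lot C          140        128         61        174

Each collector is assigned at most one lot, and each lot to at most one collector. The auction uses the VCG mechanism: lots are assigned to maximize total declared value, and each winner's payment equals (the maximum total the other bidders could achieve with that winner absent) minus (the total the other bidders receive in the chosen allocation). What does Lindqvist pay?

Lindqvist pays $9.

Efficient allocation: Ivanova→Lot C ($140), Okafor→Lot E ($175), Rivera→Lot D ($101), Lindqvist→Lot A ($170); total welfare W = $586.
Lindqvist receives Lot A at value $170, so the others get W − 170 = $416.
Without Lindqvist: best allocation of the remaining 3 bidders over all 4 lots is Ivanova→Lot C ($140), Okafor→Lot E ($175), Rivera→Lot A ($110), total $425.
VCG payment = (others' best without Lindqvist) − (others' welfare with Lindqvist) = 425 − 416 = $9.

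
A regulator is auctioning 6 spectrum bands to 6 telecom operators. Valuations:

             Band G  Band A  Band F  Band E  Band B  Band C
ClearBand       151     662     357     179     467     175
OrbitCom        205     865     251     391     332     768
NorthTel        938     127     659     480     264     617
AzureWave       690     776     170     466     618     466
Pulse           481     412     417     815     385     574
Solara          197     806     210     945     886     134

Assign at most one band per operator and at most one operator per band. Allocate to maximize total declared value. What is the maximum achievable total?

Optimal: ClearBand→Band F ($357M), OrbitCom→Band C ($768M), NorthTel→Band G ($938M), AzureWave→Band A ($776M), Pulse→Band E ($815M), Solara→Band B ($886M) — total 357+768+938+776+815+886 = $4540M.
Column-greedy (each band in turn goes to its best remaining operator) gives $3958M, worse by 582.
Swapping AzureWave↔Solara (AzureWave→Band B $618M, Solara→Band A $806M) loses 238.
Checked against all permutations: $4540M is optimal.

Maximum total: $4540M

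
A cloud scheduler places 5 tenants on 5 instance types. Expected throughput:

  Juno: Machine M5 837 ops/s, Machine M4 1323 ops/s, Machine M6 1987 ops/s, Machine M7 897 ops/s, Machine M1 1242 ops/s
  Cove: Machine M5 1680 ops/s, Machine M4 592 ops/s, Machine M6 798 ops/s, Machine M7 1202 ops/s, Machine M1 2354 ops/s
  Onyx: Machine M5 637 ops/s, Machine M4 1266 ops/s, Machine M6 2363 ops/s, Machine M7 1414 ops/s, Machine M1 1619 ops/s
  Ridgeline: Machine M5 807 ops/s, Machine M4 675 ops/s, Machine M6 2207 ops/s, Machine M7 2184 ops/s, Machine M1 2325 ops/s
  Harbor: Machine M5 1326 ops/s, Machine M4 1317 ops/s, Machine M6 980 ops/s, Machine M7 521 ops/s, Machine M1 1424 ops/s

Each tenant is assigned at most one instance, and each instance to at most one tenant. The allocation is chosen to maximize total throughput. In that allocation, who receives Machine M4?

This is the linear assignment problem.
Optimal: Juno→Machine M4 (1323 ops/s), Cove→Machine M1 (2354 ops/s), Onyx→Machine M6 (2363 ops/s), Ridgeline→Machine M7 (2184 ops/s), Harbor→Machine M5 (1326 ops/s) — total 1323+2354+2363+2184+1326 = 9550 ops/s.
Row-greedy (each tenant in turn takes its best remaining instance) gives 7879 ops/s, worse by 1671.
Next-best assignment: Juno→Machine M6, Cove→Machine M1, Onyx→Machine M4, Ridgeline→Machine M7, Harbor→Machine M5 = 9117 ops/s.
Juno's own top instance is Machine M6 (1987 ops/s), but forcing Juno→Machine M6 and reassigning the rest optimally gives only 9117 ops/s — worse by 433.

Juno receives Machine M4.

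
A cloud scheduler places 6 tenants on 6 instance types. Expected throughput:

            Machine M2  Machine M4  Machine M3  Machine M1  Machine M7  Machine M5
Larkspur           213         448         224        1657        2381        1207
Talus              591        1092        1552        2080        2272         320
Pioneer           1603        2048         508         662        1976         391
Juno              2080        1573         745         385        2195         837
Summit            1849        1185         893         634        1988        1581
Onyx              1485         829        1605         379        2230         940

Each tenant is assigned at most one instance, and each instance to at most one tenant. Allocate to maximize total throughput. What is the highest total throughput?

Optimal: Larkspur→Machine M7 (2381 ops/s), Talus→Machine M1 (2080 ops/s), Pioneer→Machine M4 (2048 ops/s), Juno→Machine M2 (2080 ops/s), Summit→Machine M5 (1581 ops/s), Onyx→Machine M3 (1605 ops/s) — total 2381+2080+2048+2080+1581+1605 = 11775 ops/s.

Maximum total: 11775 ops/s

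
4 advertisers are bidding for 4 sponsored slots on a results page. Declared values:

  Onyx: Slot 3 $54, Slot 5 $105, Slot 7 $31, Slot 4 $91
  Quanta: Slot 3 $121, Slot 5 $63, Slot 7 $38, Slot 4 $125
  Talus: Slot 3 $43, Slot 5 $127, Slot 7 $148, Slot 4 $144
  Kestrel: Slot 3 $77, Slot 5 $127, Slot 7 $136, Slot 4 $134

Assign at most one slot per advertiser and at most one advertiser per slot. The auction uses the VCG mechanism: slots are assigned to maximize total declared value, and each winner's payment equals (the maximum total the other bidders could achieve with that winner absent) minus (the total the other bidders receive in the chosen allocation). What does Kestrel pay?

Kestrel pays $4.

Efficient allocation: Onyx→Slot 5 ($105), Quanta→Slot 3 ($121), Talus→Slot 7 ($148), Kestrel→Slot 4 ($134); total welfare W = $508.
Kestrel receives Slot 4 at value $134, so the others get W − 134 = $374.
Without Kestrel: best allocation of the remaining 3 bidders over all 4 slots is Onyx→Slot 5 ($105), Quanta→Slot 4 ($125), Talus→Slot 7 ($148), total $378.
VCG payment = (others' best without Kestrel) − (others' welfare with Kestrel) = 378 − 374 = $4.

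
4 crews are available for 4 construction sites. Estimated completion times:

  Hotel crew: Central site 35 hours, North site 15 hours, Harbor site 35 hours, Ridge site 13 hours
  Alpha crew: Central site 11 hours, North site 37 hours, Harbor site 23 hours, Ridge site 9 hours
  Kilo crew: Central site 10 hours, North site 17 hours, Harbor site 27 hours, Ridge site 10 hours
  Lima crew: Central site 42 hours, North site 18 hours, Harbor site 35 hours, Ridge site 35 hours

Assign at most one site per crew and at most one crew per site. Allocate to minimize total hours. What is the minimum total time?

Min total: 64 hours

Optimal: Hotel crew→Ridge site (13 hours), Alpha crew→Harbor site (23 hours), Kilo crew→Central site (10 hours), Lima crew→North site (18 hours) — total 13+23+10+18 = 64 hours.
Swapping Kilo crew↔Hotel crew (Kilo crew→Ridge site 10 hours, Hotel crew→Central site 35 hours) adds 22.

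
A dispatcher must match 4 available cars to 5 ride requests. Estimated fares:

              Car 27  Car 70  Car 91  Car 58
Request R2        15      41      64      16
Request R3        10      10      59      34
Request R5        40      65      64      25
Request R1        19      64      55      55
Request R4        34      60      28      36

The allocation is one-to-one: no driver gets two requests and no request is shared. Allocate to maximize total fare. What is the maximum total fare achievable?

Maximum total: $219

Optimal: Car 27→Request R5 ($40), Car 70→Request R4 ($60), Car 91→Request R2 ($64), Car 58→Request R1 ($55) — total 40+60+64+55 = $219.
Row-greedy (each driver in turn takes its best remaining request) gives $204, worse by 15.
Next-best assignment: Car 27→Request R4, Car 70→Request R5, Car 91→Request R2, Car 58→Request R1 = $218.
Swapping Car 70↔Car 91 (Car 70→Request R2 $41, Car 91→Request R4 $28) loses 55.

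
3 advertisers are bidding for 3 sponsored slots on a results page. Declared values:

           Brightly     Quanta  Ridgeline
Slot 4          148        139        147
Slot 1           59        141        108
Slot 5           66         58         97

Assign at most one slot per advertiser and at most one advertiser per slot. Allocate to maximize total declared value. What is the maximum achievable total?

Maximum total: $386

Optimal: Brightly→Slot 4 ($148), Quanta→Slot 1 ($141), Ridgeline→Slot 5 ($97) — total 148+141+97 = $386.
Next-best assignment: Brightly→Slot 5, Quanta→Slot 1, Ridgeline→Slot 4 = $354.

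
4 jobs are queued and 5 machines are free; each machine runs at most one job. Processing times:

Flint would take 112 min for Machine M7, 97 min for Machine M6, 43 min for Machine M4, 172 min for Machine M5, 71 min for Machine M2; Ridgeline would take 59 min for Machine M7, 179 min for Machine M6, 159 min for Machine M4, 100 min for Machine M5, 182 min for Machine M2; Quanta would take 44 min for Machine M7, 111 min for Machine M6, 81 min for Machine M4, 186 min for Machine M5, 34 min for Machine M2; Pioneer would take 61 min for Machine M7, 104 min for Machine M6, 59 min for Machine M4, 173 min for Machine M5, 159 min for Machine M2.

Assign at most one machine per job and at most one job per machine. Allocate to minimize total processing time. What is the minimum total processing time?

Optimal: Flint→Machine M4 (43 min), Ridgeline→Machine M5 (100 min), Quanta→Machine M2 (34 min), Pioneer→Machine M7 (61 min) — total 43+100+34+61 = 238 min.
Column-greedy (each machine in turn goes to its cheapest remaining job) gives 300 min, worse by 62.
Next-best assignment: Flint→Machine M4, Ridgeline→Machine M7, Quanta→Machine M2, Pioneer→Machine M6 = 240 min.
Swapping Pioneer↔Flint (Pioneer→Machine M4 59 min, Flint→Machine M7 112 min) adds 67.

Minimum total: 238 min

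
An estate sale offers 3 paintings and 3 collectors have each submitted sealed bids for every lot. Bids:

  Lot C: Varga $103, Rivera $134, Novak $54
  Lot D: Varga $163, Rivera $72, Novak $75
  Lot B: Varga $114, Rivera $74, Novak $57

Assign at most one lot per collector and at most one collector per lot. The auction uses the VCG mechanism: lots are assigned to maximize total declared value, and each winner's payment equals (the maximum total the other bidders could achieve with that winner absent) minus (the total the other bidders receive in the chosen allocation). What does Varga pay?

Varga pays $18.

Efficient allocation: Varga→Lot D ($163), Rivera→Lot C ($134), Novak→Lot B ($57); total welfare W = $354.
Varga receives Lot D at value $163, so the others get W − 163 = $191.
Without Varga: best allocation of the remaining 2 bidders over all 3 lots is Rivera→Lot C ($134), Novak→Lot D ($75), total $209.
VCG payment = (others' best without Varga) − (others' welfare with Varga) = 209 − 191 = $18.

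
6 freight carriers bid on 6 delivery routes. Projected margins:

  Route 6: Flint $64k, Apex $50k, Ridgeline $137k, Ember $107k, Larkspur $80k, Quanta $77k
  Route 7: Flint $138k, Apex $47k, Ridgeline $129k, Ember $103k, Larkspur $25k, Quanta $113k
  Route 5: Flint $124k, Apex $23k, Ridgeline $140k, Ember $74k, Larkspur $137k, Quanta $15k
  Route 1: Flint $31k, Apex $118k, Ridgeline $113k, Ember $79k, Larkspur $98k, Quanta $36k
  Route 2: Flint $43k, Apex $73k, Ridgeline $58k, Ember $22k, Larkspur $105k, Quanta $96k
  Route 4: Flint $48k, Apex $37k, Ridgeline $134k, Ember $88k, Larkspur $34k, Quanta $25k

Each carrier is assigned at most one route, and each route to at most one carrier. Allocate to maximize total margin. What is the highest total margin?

Max total: $730k

Optimal: Flint→Route 7 ($138k), Apex→Route 1 ($118k), Ridgeline→Route 4 ($134k), Ember→Route 6 ($107k), Larkspur→Route 5 ($137k), Quanta→Route 2 ($96k) — total 138+118+134+107+137+96 = $730k.
Row-greedy (each carrier in turn takes its best remaining route) gives $633k, worse by 97.
Next-best assignment: Flint→Route 7, Apex→Route 1, Ridgeline→Route 6, Ember→Route 4, Larkspur→Route 5, Quanta→Route 2 = $714k.
Swapping Ember↔Apex (Ember→Route 1 $79k, Apex→Route 6 $50k) loses 96.
Every other assignment is strictly worse.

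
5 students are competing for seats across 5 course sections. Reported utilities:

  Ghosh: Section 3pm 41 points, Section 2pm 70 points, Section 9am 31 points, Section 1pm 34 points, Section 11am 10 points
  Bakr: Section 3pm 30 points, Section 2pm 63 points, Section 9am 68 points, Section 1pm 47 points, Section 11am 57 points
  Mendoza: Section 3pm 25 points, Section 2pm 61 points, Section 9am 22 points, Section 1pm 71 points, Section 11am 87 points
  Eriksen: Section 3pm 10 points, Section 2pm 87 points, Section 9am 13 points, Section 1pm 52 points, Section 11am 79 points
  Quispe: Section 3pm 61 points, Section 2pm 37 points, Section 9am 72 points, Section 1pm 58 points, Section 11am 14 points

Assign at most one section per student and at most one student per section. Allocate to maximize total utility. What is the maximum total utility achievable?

Max total: 349 points

Optimal: Ghosh→Section 2pm (70 points), Bakr→Section 9am (68 points), Mendoza→Section 1pm (71 points), Eriksen→Section 11am (79 points), Quispe→Section 3pm (61 points) — total 70+68+71+79+61 = 349 points.
Column-greedy (each section in turn goes to its best remaining student) gives 297 points, worse by 52.
Checked against all permutations: 349 points is optimal.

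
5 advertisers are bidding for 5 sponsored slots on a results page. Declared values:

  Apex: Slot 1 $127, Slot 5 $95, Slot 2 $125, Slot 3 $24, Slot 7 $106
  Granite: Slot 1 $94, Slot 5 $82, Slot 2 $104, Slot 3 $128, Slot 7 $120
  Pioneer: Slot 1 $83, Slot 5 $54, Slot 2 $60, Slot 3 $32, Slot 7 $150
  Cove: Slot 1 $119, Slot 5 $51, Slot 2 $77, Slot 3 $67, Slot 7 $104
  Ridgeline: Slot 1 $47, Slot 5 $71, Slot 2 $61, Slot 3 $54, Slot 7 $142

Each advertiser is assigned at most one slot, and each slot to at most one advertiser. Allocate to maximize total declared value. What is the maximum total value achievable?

Optimal: Apex→Slot 2 ($125), Granite→Slot 3 ($128), Pioneer→Slot 7 ($150), Cove→Slot 1 ($119), Ridgeline→Slot 5 ($71) — total 125+128+150+119+71 = $593.
Max-entry greedy (repeatedly take the single best remaining cell) gives $553, worse by 40.
Next-best assignment: Apex→Slot 2, Granite→Slot 3, Pioneer→Slot 5, Cove→Slot 1, Ridgeline→Slot 7 = $568.
Swapping Granite↔Apex (Granite→Slot 2 $104, Apex→Slot 3 $24) loses 125.
Checked against all permutations: $593 is optimal.

Max total: $593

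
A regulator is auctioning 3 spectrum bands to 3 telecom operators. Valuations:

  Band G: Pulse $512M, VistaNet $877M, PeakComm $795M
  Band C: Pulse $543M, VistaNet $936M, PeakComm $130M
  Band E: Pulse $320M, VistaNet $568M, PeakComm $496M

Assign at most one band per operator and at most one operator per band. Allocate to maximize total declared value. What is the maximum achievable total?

Maximum total: $2051M

Optimal: Pulse→Band E ($320M), VistaNet→Band C ($936M), PeakComm→Band G ($795M) — total 320+936+795 = $2051M.
Row-greedy (each operator in turn takes its best remaining band) gives $1916M, worse by 135.
Next-best assignment: Pulse→Band G, VistaNet→Band C, PeakComm→Band E = $1944M.
Every other assignment is strictly worse.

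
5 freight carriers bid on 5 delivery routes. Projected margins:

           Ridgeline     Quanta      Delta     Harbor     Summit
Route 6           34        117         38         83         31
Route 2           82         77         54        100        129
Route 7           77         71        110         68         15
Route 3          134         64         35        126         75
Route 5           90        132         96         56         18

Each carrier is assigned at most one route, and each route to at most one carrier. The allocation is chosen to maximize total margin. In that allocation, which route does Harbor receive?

This is a one-to-one assignment (maximum-weight bipartite matching).
Optimal: Ridgeline→Route 3 ($134k), Quanta→Route 5 ($132k), Delta→Route 7 ($110k), Harbor→Route 6 ($83k), Summit→Route 2 ($129k) — total 134+132+110+83+129 = $588k.
Column-greedy (each route in turn goes to its best remaining carrier) gives $546k, worse by 42.
Harbor's own top route is Route 3 ($126k), but forcing Harbor→Route 3 and reassigning the rest optimally gives only $572k — worse by 16.

Harbor receives Route 6.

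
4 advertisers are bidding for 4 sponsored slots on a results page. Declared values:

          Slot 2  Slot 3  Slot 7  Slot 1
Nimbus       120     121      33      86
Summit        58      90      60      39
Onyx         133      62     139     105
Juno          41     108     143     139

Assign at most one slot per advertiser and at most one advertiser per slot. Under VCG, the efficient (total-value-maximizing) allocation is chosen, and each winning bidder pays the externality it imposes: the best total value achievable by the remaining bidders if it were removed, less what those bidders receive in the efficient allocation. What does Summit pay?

Summit pays $1.

Efficient allocation: Nimbus→Slot 2 ($120), Summit→Slot 3 ($90), Onyx→Slot 7 ($139), Juno→Slot 1 ($139); total welfare W = $488.
Summit receives Slot 3 at value $90, so the others get W − 90 = $398.
Without Summit: best allocation of the remaining 3 bidders over all 4 slots is Nimbus→Slot 3 ($121), Onyx→Slot 7 ($139), Juno→Slot 1 ($139), total $399.
VCG payment = (others' best without Summit) − (others' welfare with Summit) = 399 − 398 = $1.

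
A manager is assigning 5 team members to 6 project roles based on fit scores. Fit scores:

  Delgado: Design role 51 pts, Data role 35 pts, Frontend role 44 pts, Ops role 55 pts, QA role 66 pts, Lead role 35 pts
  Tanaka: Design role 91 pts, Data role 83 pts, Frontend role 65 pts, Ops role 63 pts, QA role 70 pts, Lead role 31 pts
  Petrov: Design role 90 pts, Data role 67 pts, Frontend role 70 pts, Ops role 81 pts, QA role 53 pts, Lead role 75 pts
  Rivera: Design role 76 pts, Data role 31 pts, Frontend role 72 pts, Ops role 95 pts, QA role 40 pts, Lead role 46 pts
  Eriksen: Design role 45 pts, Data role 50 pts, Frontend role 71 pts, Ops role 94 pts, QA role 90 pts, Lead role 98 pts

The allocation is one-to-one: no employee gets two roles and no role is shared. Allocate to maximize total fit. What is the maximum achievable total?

Maximum total: 432 pts

Optimal: Delgado→QA role (66 pts), Tanaka→Data role (83 pts), Petrov→Design role (90 pts), Rivera→Ops role (95 pts), Eriksen→Lead role (98 pts) — total 66+83+90+95+98 = 432 pts.
Row-greedy (each employee in turn takes its best remaining role) gives 408 pts, worse by 24.
Next-best assignment: Delgado→QA role, Tanaka→Design role, Petrov→Frontend role, Rivera→Ops role, Eriksen→Lead role = 420 pts.
Checked against all permutations: 432 pts is optimal.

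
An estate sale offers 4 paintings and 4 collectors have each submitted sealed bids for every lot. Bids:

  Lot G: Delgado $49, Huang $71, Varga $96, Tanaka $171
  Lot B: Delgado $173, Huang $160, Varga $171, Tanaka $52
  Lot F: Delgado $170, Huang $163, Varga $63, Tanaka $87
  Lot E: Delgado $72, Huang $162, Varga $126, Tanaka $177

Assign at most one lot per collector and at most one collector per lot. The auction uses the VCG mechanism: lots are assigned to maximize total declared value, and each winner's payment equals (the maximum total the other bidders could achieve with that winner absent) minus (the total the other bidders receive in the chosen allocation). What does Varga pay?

Varga pays $10.

Efficient allocation: Delgado→Lot F ($170), Huang→Lot E ($162), Varga→Lot B ($171), Tanaka→Lot G ($171); total welfare W = $674.
Varga receives Lot B at value $171, so the others get W − 171 = $503.
Without Varga: best allocation of the remaining 3 bidders over all 4 lots is Delgado→Lot B ($173), Huang→Lot F ($163), Tanaka→Lot E ($177), total $513.
VCG payment = (others' best without Varga) − (others' welfare with Varga) = 513 − 503 = $10.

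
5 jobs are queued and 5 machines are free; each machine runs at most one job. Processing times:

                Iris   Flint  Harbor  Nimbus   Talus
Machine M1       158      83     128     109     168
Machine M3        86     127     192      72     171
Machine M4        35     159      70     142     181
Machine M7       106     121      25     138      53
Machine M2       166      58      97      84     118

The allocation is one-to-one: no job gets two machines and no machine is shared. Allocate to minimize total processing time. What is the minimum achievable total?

Optimal: Iris→Machine M4 (35 min), Flint→Machine M1 (83 min), Harbor→Machine M7 (25 min), Nimbus→Machine M3 (72 min), Talus→Machine M2 (118 min) — total 35+83+25+72+118 = 333 min.
Row-greedy (each job in turn takes its cheapest remaining machine) gives 358 min, worse by 25.
Next-best assignment: Iris→Machine M4, Flint→Machine M1, Harbor→Machine M2, Nimbus→Machine M3, Talus→Machine M7 = 340 min.
Swapping Nimbus↔Iris (Nimbus→Machine M4 142 min, Iris→Machine M3 86 min) adds 121.

Minimum total: 333 min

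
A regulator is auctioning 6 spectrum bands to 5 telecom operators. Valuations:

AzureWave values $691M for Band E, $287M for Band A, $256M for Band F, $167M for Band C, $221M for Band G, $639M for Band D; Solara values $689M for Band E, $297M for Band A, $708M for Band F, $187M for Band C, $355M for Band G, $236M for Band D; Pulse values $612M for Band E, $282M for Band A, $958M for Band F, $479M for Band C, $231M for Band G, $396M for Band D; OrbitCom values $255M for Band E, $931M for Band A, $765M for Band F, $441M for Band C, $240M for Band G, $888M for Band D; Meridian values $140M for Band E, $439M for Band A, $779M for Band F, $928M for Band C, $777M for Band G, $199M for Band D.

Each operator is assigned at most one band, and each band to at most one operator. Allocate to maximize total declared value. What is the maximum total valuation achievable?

Optimal: AzureWave→Band D ($639M), Solara→Band E ($689M), Pulse→Band F ($958M), OrbitCom→Band A ($931M), Meridian→Band C ($928M) — total 639+689+958+931+928 = $4145M.
Max-entry greedy (repeatedly take the single best remaining cell) gives $3863M, worse by 282.

Maximum total: $4145M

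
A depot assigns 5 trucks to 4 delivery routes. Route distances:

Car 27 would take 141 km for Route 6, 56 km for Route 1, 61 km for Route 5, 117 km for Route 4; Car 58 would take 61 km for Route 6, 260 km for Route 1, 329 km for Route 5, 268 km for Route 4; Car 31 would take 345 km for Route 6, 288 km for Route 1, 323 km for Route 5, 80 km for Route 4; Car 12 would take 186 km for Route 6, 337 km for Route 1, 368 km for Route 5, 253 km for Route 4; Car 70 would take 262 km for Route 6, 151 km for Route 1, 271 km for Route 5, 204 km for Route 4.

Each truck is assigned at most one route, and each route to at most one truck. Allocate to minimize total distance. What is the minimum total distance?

This is the linear assignment problem.
Optimal: Car 58→Route 6 (61 km), Car 70→Route 1 (151 km), Car 27→Route 5 (61 km), Car 31→Route 4 (80 km) — total 61+151+61+80 = 353 km.
Row-greedy (each truck in turn takes its cheapest remaining route) gives 565 km, worse by 212.
Next-best assignment: Car 58→Route 6, Car 27→Route 1, Car 70→Route 5, Car 31→Route 4 = 468 km.
Every other assignment is strictly worse.

Min total: 353 km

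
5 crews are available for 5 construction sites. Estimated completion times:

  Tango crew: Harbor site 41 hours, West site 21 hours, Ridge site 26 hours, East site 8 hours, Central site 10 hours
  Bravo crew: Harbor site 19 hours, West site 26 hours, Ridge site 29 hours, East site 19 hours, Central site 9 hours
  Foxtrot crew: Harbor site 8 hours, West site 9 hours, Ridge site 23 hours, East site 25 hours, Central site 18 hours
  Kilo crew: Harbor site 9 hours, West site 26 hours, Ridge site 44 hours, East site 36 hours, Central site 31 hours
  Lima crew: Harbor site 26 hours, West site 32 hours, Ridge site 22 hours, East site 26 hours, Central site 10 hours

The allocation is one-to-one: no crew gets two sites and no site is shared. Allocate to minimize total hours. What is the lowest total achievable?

This is a one-to-one assignment (minimum-cost bipartite matching).
Optimal: Tango crew→East site (8 hours), Bravo crew→Central site (9 hours), Foxtrot crew→West site (9 hours), Kilo crew→Harbor site (9 hours), Lima crew→Ridge site (22 hours) — total 8+9+9+9+22 = 57 hours.
Row-greedy (each crew in turn takes its cheapest remaining site) gives 73 hours, worse by 16.
No other one-to-one assignment undercuts 57 hours.

Minimum total: 57 hours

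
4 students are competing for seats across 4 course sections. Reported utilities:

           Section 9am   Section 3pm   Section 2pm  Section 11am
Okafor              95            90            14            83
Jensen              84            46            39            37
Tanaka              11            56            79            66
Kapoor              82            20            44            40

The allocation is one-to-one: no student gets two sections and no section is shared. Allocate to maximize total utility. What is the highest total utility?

Max total: 293 points

Treat this as an assignment problem: match each student to one section.
Optimal: Okafor→Section 3pm (90 points), Jensen→Section 9am (84 points), Tanaka→Section 2pm (79 points), Kapoor→Section 11am (40 points) — total 90+84+79+40 = 293 points.
Column-greedy (each section in turn goes to its best remaining student) gives 232 points, worse by 61.
Next-best assignment: Okafor→Section 11am, Jensen→Section 3pm, Tanaka→Section 2pm, Kapoor→Section 9am = 290 points.
Swapping Jensen↔Okafor (Jensen→Section 3pm 46 points, Okafor→Section 9am 95 points) loses 33.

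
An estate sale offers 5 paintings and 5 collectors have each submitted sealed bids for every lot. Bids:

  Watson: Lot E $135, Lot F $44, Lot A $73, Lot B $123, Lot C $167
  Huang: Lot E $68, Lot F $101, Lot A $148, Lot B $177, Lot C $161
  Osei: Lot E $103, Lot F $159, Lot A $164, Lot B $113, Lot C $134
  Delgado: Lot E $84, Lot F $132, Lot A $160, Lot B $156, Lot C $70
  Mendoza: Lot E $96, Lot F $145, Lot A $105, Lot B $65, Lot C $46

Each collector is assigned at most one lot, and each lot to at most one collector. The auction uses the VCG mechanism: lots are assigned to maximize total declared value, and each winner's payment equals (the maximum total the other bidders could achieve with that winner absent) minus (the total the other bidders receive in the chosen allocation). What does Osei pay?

Osei pays $52.

Efficient allocation: Watson→Lot E ($135), Huang→Lot C ($161), Osei→Lot A ($164), Delgado→Lot B ($156), Mendoza→Lot F ($145); total welfare W = $761.
Osei receives Lot A at value $164, so the others get W − 164 = $597.
Without Osei: best allocation of the remaining 4 bidders over all 5 lots is Watson→Lot C ($167), Huang→Lot B ($177), Delgado→Lot A ($160), Mendoza→Lot F ($145), total $649.
VCG payment = (others' best without Osei) − (others' welfare with Osei) = 649 − 597 = $52.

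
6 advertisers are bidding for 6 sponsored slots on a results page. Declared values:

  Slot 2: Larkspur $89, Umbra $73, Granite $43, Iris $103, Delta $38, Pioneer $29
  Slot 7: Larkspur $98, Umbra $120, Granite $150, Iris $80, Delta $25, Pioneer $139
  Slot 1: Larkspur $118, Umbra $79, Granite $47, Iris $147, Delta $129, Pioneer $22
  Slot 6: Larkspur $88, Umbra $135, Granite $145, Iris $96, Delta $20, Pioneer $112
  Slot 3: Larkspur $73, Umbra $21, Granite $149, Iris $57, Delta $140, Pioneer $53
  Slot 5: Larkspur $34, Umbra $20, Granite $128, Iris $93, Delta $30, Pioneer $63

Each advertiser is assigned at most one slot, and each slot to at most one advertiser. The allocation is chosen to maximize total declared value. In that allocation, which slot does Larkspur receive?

Larkspur receives Slot 2.

Optimal: Larkspur→Slot 2 ($89), Umbra→Slot 6 ($135), Granite→Slot 5 ($128), Iris→Slot 1 ($147), Delta→Slot 3 ($140), Pioneer→Slot 7 ($139) — total 89+135+128+147+140+139 = $778.
Column-greedy (each slot in turn goes to its best remaining advertiser) gives $653, worse by 125.
Next-best assignment: Larkspur→Slot 1, Umbra→Slot 6, Granite→Slot 5, Iris→Slot 2, Delta→Slot 3, Pioneer→Slot 7 = $763.
Swapping Larkspur↔Pioneer (Larkspur→Slot 7 $98, Pioneer→Slot 2 $29) loses 101.
Larkspur's own top slot is Slot 1 ($118), but forcing Larkspur→Slot 1 and reassigning the rest optimally gives only $763 — worse by 15.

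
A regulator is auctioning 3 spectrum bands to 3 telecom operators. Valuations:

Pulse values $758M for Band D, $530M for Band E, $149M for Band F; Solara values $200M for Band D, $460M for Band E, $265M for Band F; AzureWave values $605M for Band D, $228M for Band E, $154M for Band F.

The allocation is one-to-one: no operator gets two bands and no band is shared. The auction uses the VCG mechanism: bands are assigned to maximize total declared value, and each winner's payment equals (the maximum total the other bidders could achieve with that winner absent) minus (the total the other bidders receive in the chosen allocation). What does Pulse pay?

Pulse pays $195M.

Efficient allocation: Pulse→Band E ($530M), Solara→Band F ($265M), AzureWave→Band D ($605M); total welfare W = $1400M.
Pulse receives Band E at value $530M, so the others get W − 530 = $870M.
Without Pulse: best allocation of the remaining 2 bidders over all 3 bands is Solara→Band E ($460M), AzureWave→Band D ($605M), total $1065M.
VCG payment = (others' best without Pulse) − (others' welfare with Pulse) = 1065 − 870 = $195M.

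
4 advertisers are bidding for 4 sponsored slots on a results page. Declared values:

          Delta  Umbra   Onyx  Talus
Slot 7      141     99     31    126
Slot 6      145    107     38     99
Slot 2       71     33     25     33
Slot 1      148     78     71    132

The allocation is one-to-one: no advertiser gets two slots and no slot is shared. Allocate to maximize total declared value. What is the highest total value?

Maximum total: $406

Optimal: Delta→Slot 1 ($148), Umbra→Slot 6 ($107), Onyx→Slot 2 ($25), Talus→Slot 7 ($126) — total 148+107+25+126 = $406.
Column-greedy (each slot in turn goes to its best remaining advertiser) gives $352, worse by 54.
Swapping Umbra↔Delta (Umbra→Slot 1 $78, Delta→Slot 6 $145) loses 32.
No other one-to-one assignment exceeds $406.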